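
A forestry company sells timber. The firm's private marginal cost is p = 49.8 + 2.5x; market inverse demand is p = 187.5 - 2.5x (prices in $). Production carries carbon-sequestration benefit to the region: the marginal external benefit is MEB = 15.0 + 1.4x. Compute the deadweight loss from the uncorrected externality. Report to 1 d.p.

Market equilibrium (private): 49.8 + 2.5x = 187.5 - 2.5x → x_m = 27.5400.
Social marginal cost = private MC − MEB = 34.8 + 1.1x.
Set SMC = demand: 34.8 + 1.1x = 187.5 - 2.5x → x* = 42.4167.
The welfare-loss triangle has base |x_m − x*| and height MEB(x_m) (the vertical gap between SMC and demand is zero at x* and MEB at x_m).
DWL = ½ × 14.8767 × 53.5560 = 398.3683.

DWL = $398.4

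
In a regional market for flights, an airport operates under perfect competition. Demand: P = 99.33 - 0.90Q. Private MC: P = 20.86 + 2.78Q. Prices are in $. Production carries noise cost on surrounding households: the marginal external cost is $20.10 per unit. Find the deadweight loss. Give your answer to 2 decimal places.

Market equilibrium (private): 20.86 + 2.78Q = 99.33 - 0.90Q → Q_m = 21.3234.
Social marginal cost = private MC + MEC = 40.96 + 2.78Q.
Set SMC = demand: 40.96 + 2.78Q = 99.33 - 0.90Q → Q* = 15.8614.
The welfare-loss triangle has base |Q_m − Q*| and height MEC(Q_m) (the vertical gap between SMC and demand is zero at Q* and MEC at Q_m).
DWL = ½ × 5.4620 × 20.1000 = 54.8931.

DWL = $54.89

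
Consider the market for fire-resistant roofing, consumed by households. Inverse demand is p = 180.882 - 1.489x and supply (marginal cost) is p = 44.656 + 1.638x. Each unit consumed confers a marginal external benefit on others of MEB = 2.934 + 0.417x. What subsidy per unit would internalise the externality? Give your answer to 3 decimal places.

Social marginal benefit = demand + MEB = 183.816 - 1.072x.
Set SMB = MC: 183.816 - 1.072x = 44.656 + 1.638x → x* = 51.3506.
The Pigouvian subsidy equals MEB at x*: 2.934 + 0.417×51.3506 = 24.3472.

subsidy = 24.347 per unit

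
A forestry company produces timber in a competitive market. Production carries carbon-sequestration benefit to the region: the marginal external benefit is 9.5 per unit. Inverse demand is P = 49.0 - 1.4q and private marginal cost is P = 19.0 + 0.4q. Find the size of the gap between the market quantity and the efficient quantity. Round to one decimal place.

Market equilibrium (private): 19.0 + 0.4q = 49.0 - 1.4q → q_m = 16.6667.
Social marginal cost = private MC − MEB = 9.5 + 0.4q.
Set SMC = demand: 9.5 + 0.4q = 49.0 - 1.4q → q* = 21.9444.
Gap = |16.6667 − 21.9444| = 5.2777.

5.3 units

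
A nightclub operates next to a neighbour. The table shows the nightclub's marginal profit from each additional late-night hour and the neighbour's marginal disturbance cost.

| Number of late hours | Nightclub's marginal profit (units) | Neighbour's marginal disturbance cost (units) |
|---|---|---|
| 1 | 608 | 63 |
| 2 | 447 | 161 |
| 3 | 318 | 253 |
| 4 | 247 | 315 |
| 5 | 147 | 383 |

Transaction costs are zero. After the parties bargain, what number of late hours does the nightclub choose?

3

Bargaining reaches the level where marginal profit last exceeds marginal disturbance cost.
That holds through level 3 (318 ≥ 253) but not at 4 (247 < 315).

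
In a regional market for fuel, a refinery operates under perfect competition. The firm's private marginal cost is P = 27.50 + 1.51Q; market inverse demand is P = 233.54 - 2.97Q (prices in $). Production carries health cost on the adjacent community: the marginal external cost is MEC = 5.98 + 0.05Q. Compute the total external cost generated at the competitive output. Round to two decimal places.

Market equilibrium (private): 27.50 + 1.51Q = 233.54 - 2.97Q → Q_m = 45.9911.
Total external cost = ∫₀^{Q_m} (5.98 + 0.05Q) dQ = 5.98×45.9911 + ½×0.05×45.9911² = 327.9063.

$327.91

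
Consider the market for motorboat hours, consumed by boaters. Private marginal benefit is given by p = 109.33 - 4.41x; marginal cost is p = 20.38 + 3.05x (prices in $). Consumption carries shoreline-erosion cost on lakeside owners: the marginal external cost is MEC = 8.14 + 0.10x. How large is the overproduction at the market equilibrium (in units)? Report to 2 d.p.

1.23 units

Market equilibrium (private): 20.38 + 3.05x = 109.33 - 4.41x → x_m = 11.9236.
Social marginal benefit = demand − MEC = 101.19 - 4.51x.
Set SMB = MC: 101.19 - 4.51x = 20.38 + 3.05x → x* = 10.6892.
Gap = |11.9236 − 10.6892| = 1.2344.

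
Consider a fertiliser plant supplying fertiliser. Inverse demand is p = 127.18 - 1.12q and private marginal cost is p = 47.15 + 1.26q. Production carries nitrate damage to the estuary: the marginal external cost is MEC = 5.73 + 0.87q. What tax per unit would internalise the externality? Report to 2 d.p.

tax = 25.62 per unit

Social marginal cost = private MC + MEC = 52.88 + 2.13q.
Set SMC = demand: 52.88 + 2.13q = 127.18 - 1.12q → q* = 22.8615.
The Pigouvian tax equals MEC at q*: 5.73 + 0.87×22.8615 = 25.6195.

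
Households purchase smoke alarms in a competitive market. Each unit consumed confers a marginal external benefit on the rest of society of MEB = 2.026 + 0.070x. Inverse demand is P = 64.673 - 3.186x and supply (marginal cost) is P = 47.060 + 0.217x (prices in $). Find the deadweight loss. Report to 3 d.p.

Market equilibrium (private): 47.060 + 0.217x = 64.673 - 3.186x → x_m = 5.1757.
Social marginal benefit = demand + MEB = 66.699 - 3.116x.
Set SMB = MC: 66.699 - 3.116x = 47.060 + 0.217x → x* = 5.8923.
The loss is the area between SMB and MC from x* to x_m; with linear curves that's a triangle of height MEB(x_m).
DWL = ½ × 0.7166 × 2.3883 = 0.8557.

DWL = $0.856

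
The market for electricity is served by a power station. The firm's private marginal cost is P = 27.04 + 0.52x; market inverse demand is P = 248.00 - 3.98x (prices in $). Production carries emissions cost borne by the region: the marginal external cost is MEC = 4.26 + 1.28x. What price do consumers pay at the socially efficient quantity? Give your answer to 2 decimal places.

Social marginal cost = private MC + MEC = 31.30 + 1.80x.
Set SMC = demand: 31.30 + 1.80x = 248.00 - 3.98x → x* = 37.4913.
Consumer price on the demand curve at x*: 248.00 − 3.98×37.4913 = 98.7846.

P = $98.78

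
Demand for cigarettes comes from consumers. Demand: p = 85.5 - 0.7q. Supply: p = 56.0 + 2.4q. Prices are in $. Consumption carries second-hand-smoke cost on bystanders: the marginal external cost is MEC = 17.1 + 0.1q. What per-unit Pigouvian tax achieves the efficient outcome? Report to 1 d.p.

tax = $17.5 per unit

Social marginal benefit = demand − MEC = 68.4 - 0.8q.
Set SMB = MC: 68.4 - 0.8q = 56.0 + 2.4q → q* = 3.8750.
The Pigouvian tax equals MEC at q*: 17.1 + 0.1×3.8750 = 17.4875.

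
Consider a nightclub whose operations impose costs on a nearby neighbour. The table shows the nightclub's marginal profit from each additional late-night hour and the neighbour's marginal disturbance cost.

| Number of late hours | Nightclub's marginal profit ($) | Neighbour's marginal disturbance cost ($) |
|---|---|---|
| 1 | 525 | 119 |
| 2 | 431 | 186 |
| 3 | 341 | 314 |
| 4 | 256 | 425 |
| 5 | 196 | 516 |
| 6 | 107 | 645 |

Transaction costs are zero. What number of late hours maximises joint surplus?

3

Bargaining reaches the level where marginal profit last exceeds marginal disturbance cost.
That holds through level 3 (341 ≥ 314) but not at 4 (256 < 425).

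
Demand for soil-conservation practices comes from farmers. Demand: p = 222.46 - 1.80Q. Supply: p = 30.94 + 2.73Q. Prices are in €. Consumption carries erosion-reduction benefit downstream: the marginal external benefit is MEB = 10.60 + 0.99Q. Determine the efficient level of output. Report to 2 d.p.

Social marginal benefit = demand + MEB = 233.06 - 0.81Q.
Set SMB = MC: 233.06 - 0.81Q = 30.94 + 2.73Q → Q* = 57.0960.

Q* = 57.10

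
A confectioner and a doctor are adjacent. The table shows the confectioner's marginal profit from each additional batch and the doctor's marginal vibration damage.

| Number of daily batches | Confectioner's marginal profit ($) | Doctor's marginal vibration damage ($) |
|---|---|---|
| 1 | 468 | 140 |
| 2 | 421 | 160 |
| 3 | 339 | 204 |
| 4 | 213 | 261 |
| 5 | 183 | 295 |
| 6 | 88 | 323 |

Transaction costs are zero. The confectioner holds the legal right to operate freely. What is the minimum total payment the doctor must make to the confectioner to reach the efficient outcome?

Left alone the confectioner would choose level 6 (marginal profit stays positive).
Efficient level: k* = 3 (marginal profit ≥ marginal vibration damage through 3).
The doctor must at least cover the confectioner's forgone profit from cutting 6→3: 213 + 183 + 88 = 484.

$484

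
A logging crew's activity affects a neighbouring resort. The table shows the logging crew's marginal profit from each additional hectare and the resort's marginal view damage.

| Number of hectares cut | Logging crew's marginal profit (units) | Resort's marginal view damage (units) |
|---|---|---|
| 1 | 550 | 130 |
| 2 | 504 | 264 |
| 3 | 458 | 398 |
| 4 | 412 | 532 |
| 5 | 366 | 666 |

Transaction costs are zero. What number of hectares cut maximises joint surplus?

3

Bargaining reaches the level where marginal profit last exceeds marginal view damage.
That holds through level 3 (458 ≥ 398) but not at 4 (412 < 532).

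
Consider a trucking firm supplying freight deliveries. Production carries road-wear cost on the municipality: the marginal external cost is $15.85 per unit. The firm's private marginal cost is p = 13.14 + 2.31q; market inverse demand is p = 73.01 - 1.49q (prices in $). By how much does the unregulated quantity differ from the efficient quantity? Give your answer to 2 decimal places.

4.17 units

Market equilibrium (private): 13.14 + 2.31q = 73.01 - 1.49q → q_m = 15.7553.
Social marginal cost = private MC + MEC = 28.99 + 2.31q.
Set SMC = demand: 28.99 + 2.31q = 73.01 - 1.49q → q* = 11.5842.
Gap = |15.7553 − 11.5842| = 4.1711.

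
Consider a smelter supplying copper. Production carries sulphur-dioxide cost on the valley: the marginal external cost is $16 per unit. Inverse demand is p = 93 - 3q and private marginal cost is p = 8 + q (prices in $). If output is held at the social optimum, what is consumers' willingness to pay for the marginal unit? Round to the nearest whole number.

Social marginal cost = private MC + MEC = 24 + q.
Set SMC = demand: 24 + q = 93 - 3q → q* = 17.2500.
Consumer price on the demand curve at q*: 93 − 3×17.2500 = 41.2500.

P = $41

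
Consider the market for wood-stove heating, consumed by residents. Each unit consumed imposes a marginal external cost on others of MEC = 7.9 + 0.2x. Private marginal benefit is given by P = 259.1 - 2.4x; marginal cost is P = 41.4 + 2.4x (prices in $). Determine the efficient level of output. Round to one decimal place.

Social marginal benefit = demand − MEC = 251.2 - 2.6x.
Set SMB = MC: 251.2 - 2.6x = 41.4 + 2.4x → x* = 41.9600.

x* = 42.0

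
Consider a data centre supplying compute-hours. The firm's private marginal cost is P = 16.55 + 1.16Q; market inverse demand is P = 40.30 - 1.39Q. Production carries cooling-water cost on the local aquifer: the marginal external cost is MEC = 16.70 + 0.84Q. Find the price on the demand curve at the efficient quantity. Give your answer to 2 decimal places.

Social marginal cost = private MC + MEC = 33.25 + 2.00Q.
Set SMC = demand: 33.25 + 2.00Q = 40.30 - 1.39Q → Q* = 2.0796.
Consumer price on the demand curve at Q*: 40.30 − 1.39×2.0796 = 37.4094.

P = 37.41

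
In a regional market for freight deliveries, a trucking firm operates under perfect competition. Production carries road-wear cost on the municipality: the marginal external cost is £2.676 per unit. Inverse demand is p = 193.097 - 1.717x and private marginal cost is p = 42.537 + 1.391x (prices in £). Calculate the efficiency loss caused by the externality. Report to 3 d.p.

DWL = £1.152

Market equilibrium (private): 42.537 + 1.391x = 193.097 - 1.717x → x_m = 48.4427.
Social marginal cost = private MC + MEC = 45.213 + 1.391x.
Set SMC = demand: 45.213 + 1.391x = 193.097 - 1.717x → x* = 47.5817.
Between x* and x_m the wedge SMC − demand runs linearly from 0 to MEC(x_m), so the loss is a triangle.
DWL = ½ × 0.8610 × 2.6760 = 1.1520.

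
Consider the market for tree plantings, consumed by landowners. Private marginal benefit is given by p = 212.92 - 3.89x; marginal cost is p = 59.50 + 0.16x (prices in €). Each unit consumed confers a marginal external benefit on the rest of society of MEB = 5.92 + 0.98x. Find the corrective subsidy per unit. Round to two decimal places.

subsidy = €56.78 per unit

Social marginal benefit = demand + MEB = 218.84 - 2.91x.
Set SMB = MC: 218.84 - 2.91x = 59.50 + 0.16x → x* = 51.9023.
The Pigouvian subsidy equals MEB at x*: 5.92 + 0.98×51.9023 = 56.7843.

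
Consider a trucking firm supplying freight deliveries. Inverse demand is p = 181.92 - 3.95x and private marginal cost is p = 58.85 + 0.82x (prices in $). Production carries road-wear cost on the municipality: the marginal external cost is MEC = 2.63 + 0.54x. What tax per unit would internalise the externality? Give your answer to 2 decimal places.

tax = $14.88 per unit

Social marginal cost = private MC + MEC = 61.48 + 1.36x.
Set SMC = demand: 61.48 + 1.36x = 181.92 - 3.95x → x* = 22.6817.
The Pigouvian tax equals MEC at x*: 2.63 + 0.54×22.6817 = 14.8781.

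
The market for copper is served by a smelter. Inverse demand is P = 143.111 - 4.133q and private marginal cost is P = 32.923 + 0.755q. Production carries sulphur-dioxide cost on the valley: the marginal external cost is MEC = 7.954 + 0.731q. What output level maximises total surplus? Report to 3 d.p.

Social marginal cost = private MC + MEC = 40.877 + 1.486q.
Set SMC = demand: 40.877 + 1.486q = 143.111 - 4.133q → q* = 18.1943.

q* = 18.194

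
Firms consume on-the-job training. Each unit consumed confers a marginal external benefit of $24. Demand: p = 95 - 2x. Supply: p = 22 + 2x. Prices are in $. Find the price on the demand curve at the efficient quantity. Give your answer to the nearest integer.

Social marginal benefit = demand + MEB = 119 - 2x.
Set SMB = MC: 119 - 2x = 22 + 2x → x* = 24.2500.
Consumer price on the demand curve at x*: 95 − 2×24.2500 = 46.5000.

P = $47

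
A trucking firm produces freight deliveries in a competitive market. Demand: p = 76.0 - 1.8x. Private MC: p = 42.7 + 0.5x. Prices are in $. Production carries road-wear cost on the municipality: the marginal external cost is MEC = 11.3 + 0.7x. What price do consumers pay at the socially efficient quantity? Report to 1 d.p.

P = $62.8

Social marginal cost = private MC + MEC = 54.0 + 1.2x.
Set SMC = demand: 54.0 + 1.2x = 76.0 - 1.8x → x* = 7.3333.
Consumer price on the demand curve at x*: 76.0 − 1.8×7.3333 = 62.8001.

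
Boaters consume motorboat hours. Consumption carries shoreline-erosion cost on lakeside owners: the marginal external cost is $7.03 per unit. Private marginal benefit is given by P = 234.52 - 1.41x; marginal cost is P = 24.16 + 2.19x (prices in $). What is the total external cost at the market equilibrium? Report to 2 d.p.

$410.79

Market equilibrium (private): 24.16 + 2.19x = 234.52 - 1.41x → x_m = 58.4333.
Total external cost = MEC × x_m = 7.03 × 58.4333 = 410.7861.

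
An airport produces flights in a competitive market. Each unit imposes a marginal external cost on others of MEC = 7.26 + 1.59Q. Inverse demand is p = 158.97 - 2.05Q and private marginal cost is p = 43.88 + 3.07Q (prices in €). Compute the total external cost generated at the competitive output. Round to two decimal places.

€564.89

Market equilibrium (private): 43.88 + 3.07Q = 158.97 - 2.05Q → Q_m = 22.4785.
Total external cost = ∫₀^{Q_m} (7.26 + 1.59Q) dQ = 7.26×22.4785 + ½×1.59×22.4785² = 564.8939.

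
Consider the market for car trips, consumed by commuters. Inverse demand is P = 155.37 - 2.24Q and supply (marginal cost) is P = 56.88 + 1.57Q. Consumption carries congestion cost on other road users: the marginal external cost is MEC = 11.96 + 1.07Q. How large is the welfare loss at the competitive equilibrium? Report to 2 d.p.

Market equilibrium (private): 56.88 + 1.57Q = 155.37 - 2.24Q → Q_m = 25.8504.
Social marginal benefit = demand − MEC = 143.41 - 3.31Q.
Set SMB = MC: 143.41 - 3.31Q = 56.88 + 1.57Q → Q* = 17.7316.
The welfare-loss triangle has base |Q_m − Q*| and height MEC(Q_m) (the vertical gap between SMB and MC is zero at Q* and MEC at Q_m).
DWL = ½ × 8.1188 × 39.6199 = 160.8330.

DWL = 160.83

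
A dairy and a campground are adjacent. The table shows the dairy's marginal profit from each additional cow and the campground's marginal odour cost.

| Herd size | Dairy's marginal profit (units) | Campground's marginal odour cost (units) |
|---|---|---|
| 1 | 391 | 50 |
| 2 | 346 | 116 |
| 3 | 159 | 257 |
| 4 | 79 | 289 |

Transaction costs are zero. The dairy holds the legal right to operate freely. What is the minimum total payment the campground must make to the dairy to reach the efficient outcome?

Left alone the dairy would choose level 4 (marginal profit stays positive).
Efficient level: k* = 2 (marginal profit ≥ marginal odour cost through 2).
The campground must at least cover the dairy's forgone profit from cutting 4→2: 159 + 79 = 238.

238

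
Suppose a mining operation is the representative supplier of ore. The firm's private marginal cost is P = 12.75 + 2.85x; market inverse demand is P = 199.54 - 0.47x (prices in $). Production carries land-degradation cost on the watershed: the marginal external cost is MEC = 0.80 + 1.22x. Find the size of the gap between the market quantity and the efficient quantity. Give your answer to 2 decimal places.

Market equilibrium (private): 12.75 + 2.85x = 199.54 - 0.47x → x_m = 56.2620.
Social marginal cost = private MC + MEC = 13.55 + 4.07x.
Set SMC = demand: 13.55 + 4.07x = 199.54 - 0.47x → x* = 40.9670.
Gap = |56.2620 − 40.9670| = 15.2950.

15.30 units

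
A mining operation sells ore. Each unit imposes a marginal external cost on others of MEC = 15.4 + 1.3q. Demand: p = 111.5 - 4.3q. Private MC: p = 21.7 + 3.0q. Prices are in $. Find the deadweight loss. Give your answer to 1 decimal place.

DWL = $57.3

Market equilibrium (private): 21.7 + 3.0q = 111.5 - 4.3q → q_m = 12.3014.
Social marginal cost = private MC + MEC = 37.1 + 4.3q.
Set SMC = demand: 37.1 + 4.3q = 111.5 - 4.3q → q* = 8.6512.
Height of the DWL triangle at q_m is SMC(q_m) − demand(q_m) = MEC(q_m) = 31.3918.
DWL = ½ × 3.6502 × 31.3918 = 57.2932.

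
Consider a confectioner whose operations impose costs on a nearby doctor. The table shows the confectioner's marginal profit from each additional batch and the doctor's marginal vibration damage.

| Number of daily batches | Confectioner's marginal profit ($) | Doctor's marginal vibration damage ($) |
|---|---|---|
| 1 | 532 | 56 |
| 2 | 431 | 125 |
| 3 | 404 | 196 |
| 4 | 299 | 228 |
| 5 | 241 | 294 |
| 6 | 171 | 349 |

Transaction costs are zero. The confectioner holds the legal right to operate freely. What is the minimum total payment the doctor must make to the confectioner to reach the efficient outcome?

Left alone the confectioner would choose level 6 (marginal profit stays positive).
Efficient level: k* = 4 (marginal profit ≥ marginal vibration damage through 4).
The doctor must at least cover the confectioner's forgone profit from cutting 6→4: 241 + 171 = 412.

$412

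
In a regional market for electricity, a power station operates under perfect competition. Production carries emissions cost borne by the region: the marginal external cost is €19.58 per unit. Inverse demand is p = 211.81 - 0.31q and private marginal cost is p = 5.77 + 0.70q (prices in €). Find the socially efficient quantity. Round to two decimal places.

q* = 184.61

Social marginal cost = private MC + MEC = 25.35 + 0.70q.
Set SMC = demand: 25.35 + 0.70q = 211.81 - 0.31q → q* = 184.6139.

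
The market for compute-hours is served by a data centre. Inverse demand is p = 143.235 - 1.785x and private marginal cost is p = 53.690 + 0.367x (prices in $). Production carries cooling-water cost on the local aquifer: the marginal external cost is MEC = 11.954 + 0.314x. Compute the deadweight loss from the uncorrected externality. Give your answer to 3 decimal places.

Market equilibrium (private): 53.690 + 0.367x = 143.235 - 1.785x → x_m = 41.6101.
Social marginal cost = private MC + MEC = 65.644 + 0.681x.
Set SMC = demand: 65.644 + 0.681x = 143.235 - 1.785x → x* = 31.4643.
The loss is the area between SMC and demand from x* to x_m; with linear curves that's a triangle of height MEC(x_m).
DWL = ½ × 10.1458 × 25.0196 = 126.9219.

DWL = $126.922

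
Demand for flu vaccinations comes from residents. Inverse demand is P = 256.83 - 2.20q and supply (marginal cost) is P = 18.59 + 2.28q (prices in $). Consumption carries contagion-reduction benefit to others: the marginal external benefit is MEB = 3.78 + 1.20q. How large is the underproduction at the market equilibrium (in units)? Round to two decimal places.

20.61 units

Market equilibrium (private): 18.59 + 2.28q = 256.83 - 2.20q → q_m = 53.1786.
Social marginal benefit = demand + MEB = 260.61 - q.
Set SMB = MC: 260.61 - q = 18.59 + 2.28q → q* = 73.7866.
Gap = |53.1786 − 73.7866| = 20.6080.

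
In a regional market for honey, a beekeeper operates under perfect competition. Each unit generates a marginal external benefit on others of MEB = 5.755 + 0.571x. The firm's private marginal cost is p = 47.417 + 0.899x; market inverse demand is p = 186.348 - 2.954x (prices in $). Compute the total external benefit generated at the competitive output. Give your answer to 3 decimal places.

Market equilibrium (private): 47.417 + 0.899x = 186.348 - 2.954x → x_m = 36.0579.
Total external benefit = ∫₀^{x_m} (5.755 + 0.571x) dx = 5.755×36.0579 + ½×0.571×36.0579² = 578.7124.

$578.712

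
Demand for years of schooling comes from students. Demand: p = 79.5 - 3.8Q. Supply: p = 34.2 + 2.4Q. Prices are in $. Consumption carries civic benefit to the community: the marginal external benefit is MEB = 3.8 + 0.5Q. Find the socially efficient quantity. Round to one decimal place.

Q* = 8.6

Social marginal benefit = demand + MEB = 83.3 - 3.3Q.
Set SMB = MC: 83.3 - 3.3Q = 34.2 + 2.4Q → Q* = 8.6140.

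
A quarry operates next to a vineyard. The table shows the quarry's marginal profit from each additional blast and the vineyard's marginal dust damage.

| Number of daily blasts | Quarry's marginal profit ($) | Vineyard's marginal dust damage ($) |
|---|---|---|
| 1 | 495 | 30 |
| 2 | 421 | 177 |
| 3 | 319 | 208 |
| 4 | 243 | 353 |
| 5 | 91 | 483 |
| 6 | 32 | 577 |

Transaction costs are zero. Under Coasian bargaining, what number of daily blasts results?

Bargaining reaches the level where marginal profit last exceeds marginal dust damage.
That holds through level 3 (319 ≥ 208) but not at 4 (243 < 353).

3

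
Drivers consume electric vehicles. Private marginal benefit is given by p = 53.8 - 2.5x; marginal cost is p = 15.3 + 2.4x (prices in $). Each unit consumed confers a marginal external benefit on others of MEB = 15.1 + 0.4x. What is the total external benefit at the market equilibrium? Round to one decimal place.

$131.0

Market equilibrium (private): 15.3 + 2.4x = 53.8 - 2.5x → x_m = 7.8571.
Total external benefit = ∫₀^{x_m} (15.1 + 0.4x) dx = 15.1×7.8571 + ½×0.4×7.8571² = 130.9890.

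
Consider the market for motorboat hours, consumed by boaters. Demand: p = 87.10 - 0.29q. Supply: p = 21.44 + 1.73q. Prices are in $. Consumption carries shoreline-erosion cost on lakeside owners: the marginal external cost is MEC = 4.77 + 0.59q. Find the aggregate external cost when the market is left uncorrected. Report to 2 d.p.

$466.74

Market equilibrium (private): 21.44 + 1.73q = 87.10 - 0.29q → q_m = 32.5050.
Total external cost = ∫₀^{q_m} (4.77 + 0.59q) dq = 4.77×32.5050 + ½×0.59×32.5050² = 466.7385.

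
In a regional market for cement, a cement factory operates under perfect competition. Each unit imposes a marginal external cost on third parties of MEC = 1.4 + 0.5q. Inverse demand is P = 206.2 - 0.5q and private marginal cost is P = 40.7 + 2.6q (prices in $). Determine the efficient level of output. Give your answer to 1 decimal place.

q* = 45.6

Social marginal cost = private MC + MEC = 42.1 + 3.1q.
Set SMC = demand: 42.1 + 3.1q = 206.2 - 0.5q → q* = 45.5833.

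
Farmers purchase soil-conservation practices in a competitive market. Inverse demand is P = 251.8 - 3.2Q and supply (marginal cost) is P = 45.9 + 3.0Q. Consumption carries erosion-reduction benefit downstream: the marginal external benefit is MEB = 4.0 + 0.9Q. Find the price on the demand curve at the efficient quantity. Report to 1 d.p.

Social marginal benefit = demand + MEB = 255.8 - 2.3Q.
Set SMB = MC: 255.8 - 2.3Q = 45.9 + 3.0Q → Q* = 39.6038.
Consumer price on the demand curve at Q*: 251.8 − 3.2×39.6038 = 125.0678.

P = 125.1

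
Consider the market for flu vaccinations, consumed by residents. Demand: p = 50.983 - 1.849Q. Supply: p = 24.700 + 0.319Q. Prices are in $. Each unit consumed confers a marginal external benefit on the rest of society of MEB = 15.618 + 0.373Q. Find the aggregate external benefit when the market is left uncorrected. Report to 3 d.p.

Market equilibrium (private): 24.700 + 0.319Q = 50.983 - 1.849Q → Q_m = 12.1232.
Total external benefit = ∫₀^{Q_m} (15.618 + 0.373Q) dQ = 15.618×12.1232 + ½×0.373×12.1232² = 216.7504.

$216.750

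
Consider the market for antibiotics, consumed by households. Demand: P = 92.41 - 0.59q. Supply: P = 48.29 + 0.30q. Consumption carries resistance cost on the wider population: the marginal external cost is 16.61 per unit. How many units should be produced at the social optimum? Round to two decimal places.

q* = 30.91

Social marginal benefit = demand − MEC = 75.80 - 0.59q.
Set SMB = MC: 75.80 - 0.59q = 48.29 + 0.30q → q* = 30.9101.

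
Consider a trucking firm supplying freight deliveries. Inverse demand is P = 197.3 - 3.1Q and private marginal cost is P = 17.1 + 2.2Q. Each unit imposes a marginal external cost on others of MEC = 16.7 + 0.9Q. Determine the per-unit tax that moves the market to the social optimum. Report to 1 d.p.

Social marginal cost = private MC + MEC = 33.8 + 3.1Q.
Set SMC = demand: 33.8 + 3.1Q = 197.3 - 3.1Q → Q* = 26.3710.
The Pigouvian tax equals MEC at Q*: 16.7 + 0.9×26.3710 = 40.4339.

tax = 40.4 per unit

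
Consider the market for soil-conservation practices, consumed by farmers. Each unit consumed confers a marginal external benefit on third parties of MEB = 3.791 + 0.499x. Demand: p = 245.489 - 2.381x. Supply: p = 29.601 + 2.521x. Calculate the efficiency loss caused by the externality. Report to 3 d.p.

Market equilibrium (private): 29.601 + 2.521x = 245.489 - 2.381x → x_m = 44.0408.
Social marginal benefit = demand + MEB = 249.280 - 1.882x.
Set SMB = MC: 249.280 - 1.882x = 29.601 + 2.521x → x* = 49.8930.
The welfare-loss triangle has base |x_m − x*| and height MEB(x_m) (the vertical gap between SMB and MC is zero at x* and MEB at x_m).
DWL = ½ × 5.8522 × 25.7674 = 75.3980.

DWL = 75.398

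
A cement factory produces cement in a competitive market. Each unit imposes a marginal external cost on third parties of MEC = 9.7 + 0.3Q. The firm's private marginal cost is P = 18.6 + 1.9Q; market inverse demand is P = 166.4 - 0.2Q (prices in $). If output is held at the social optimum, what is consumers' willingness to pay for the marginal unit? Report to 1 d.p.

Social marginal cost = private MC + MEC = 28.3 + 2.2Q.
Set SMC = demand: 28.3 + 2.2Q = 166.4 - 0.2Q → Q* = 57.5417.
Consumer price on the demand curve at Q*: 166.4 − 0.2×57.5417 = 154.8917.

P = $154.9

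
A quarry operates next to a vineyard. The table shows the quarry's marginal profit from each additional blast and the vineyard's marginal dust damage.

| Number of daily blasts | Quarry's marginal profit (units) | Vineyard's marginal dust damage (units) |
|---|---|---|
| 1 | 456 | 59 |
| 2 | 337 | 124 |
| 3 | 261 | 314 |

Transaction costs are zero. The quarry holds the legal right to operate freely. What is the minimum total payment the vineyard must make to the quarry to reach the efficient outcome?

Left alone the quarry would choose level 3 (marginal profit stays positive).
Efficient level: k* = 2 (marginal profit ≥ marginal dust damage through 2).
The vineyard must at least cover the quarry's forgone profit from cutting 3→2: 261 = 261.

261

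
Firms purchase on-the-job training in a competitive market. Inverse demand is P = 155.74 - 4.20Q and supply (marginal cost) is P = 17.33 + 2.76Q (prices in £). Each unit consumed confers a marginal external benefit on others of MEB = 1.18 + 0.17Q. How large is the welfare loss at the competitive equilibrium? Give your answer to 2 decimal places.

Market equilibrium (private): 17.33 + 2.76Q = 155.74 - 4.20Q → Q_m = 19.8865.
Social marginal benefit = demand + MEB = 156.92 - 4.03Q.
Set SMB = MC: 156.92 - 4.03Q = 17.33 + 2.76Q → Q* = 20.5582.
The welfare-loss triangle has base |Q_m − Q*| and height MEB(Q_m) (the vertical gap between SMB and MC is zero at Q* and MEB at Q_m).
DWL = ½ × 0.6717 × 4.5607 = 1.5317.

DWL = £1.53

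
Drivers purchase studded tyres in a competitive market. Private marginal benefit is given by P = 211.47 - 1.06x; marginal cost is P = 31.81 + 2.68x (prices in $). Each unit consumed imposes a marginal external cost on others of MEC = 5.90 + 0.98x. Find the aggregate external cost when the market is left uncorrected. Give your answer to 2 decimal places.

$1414.14

Market equilibrium (private): 31.81 + 2.68x = 211.47 - 1.06x → x_m = 48.0374.
Total external cost = ∫₀^{x_m} (5.90 + 0.98x) dx = 5.90×48.0374 + ½×0.98×48.0374² = 1414.1406.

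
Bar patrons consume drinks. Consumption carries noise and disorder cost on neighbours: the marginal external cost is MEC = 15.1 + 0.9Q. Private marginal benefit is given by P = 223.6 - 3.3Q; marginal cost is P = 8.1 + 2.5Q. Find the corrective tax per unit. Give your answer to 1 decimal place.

tax = 42.0 per unit

Social marginal benefit = demand − MEC = 208.5 - 4.2Q.
Set SMB = MC: 208.5 - 4.2Q = 8.1 + 2.5Q → Q* = 29.9104.
The Pigouvian tax equals MEC at Q*: 15.1 + 0.9×29.9104 = 42.0194.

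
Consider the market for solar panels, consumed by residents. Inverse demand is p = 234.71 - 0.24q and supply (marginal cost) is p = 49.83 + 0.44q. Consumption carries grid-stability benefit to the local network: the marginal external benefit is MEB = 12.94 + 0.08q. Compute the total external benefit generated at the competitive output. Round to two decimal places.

6474.96

Market equilibrium (private): 49.83 + 0.44q = 234.71 - 0.24q → q_m = 271.8824.
Total external benefit = ∫₀^{q_m} (12.94 + 0.08q) dq = 12.94×271.8824 + ½×0.08×271.8824² = 6474.9598.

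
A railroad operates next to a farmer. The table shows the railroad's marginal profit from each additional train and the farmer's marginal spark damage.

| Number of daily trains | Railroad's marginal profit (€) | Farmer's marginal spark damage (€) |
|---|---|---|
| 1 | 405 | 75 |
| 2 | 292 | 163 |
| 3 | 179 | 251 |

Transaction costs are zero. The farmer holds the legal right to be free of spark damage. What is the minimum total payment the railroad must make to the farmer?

€238

Efficient level: marginal profit ≥ marginal spark damage through level 2, so k* = 2.
With the farmer holding the right, the railroad must at least compensate total damage at k*: 75 + 163 = 238.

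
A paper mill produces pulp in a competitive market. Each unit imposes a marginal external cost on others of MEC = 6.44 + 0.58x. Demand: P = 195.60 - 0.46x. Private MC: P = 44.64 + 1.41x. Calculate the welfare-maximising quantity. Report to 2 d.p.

x* = 58.99

Social marginal cost = private MC + MEC = 51.08 + 1.99x.
Set SMC = demand: 51.08 + 1.99x = 195.60 - 0.46x → x* = 58.9878.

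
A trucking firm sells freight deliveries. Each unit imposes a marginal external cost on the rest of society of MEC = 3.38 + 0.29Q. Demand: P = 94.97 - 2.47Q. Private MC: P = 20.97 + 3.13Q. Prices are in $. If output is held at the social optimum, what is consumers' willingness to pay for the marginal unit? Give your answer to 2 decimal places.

P = $65.36

Social marginal cost = private MC + MEC = 24.35 + 3.42Q.
Set SMC = demand: 24.35 + 3.42Q = 94.97 - 2.47Q → Q* = 11.9898.
Consumer price on the demand curve at Q*: 94.97 − 2.47×11.9898 = 65.3552.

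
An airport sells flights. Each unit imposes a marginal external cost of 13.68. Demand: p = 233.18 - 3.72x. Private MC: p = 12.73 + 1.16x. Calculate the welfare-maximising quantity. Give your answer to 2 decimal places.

x* = 42.37

Social marginal cost = private MC + MEC = 26.41 + 1.16x.
Set SMC = demand: 26.41 + 1.16x = 233.18 - 3.72x → x* = 42.3709.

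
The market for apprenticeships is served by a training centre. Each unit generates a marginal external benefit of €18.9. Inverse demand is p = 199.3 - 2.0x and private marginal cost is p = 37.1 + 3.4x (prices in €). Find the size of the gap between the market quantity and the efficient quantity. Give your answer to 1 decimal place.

3.5 units

Market equilibrium (private): 37.1 + 3.4x = 199.3 - 2.0x → x_m = 30.0370.
Social marginal cost = private MC − MEB = 18.2 + 3.4x.
Set SMC = demand: 18.2 + 3.4x = 199.3 - 2.0x → x* = 33.5370.
Gap = |30.0370 − 33.5370| = 3.5000.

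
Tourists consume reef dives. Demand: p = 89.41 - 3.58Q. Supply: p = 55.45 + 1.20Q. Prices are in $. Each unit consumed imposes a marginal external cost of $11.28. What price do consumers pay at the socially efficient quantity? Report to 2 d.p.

P = $72.42

Social marginal benefit = demand − MEC = 78.13 - 3.58Q.
Set SMB = MC: 78.13 - 3.58Q = 55.45 + 1.20Q → Q* = 4.7448.
Consumer price on the demand curve at Q*: 89.41 − 3.58×4.7448 = 72.4236.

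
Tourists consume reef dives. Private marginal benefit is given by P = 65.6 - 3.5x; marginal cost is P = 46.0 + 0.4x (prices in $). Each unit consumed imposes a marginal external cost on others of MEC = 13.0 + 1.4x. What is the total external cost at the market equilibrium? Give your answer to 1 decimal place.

$83.0

Market equilibrium (private): 46.0 + 0.4x = 65.6 - 3.5x → x_m = 5.0256.
Total external cost = ∫₀^{x_m} (13.0 + 1.4x) dx = 13.0×5.0256 + ½×1.4×5.0256² = 83.0125.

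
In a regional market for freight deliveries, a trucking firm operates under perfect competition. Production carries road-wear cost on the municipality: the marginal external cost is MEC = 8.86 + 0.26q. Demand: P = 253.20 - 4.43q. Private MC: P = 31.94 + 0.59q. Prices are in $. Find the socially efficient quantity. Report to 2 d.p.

q* = 40.23

Social marginal cost = private MC + MEC = 40.80 + 0.85q.
Set SMC = demand: 40.80 + 0.85q = 253.20 - 4.43q → q* = 40.2273.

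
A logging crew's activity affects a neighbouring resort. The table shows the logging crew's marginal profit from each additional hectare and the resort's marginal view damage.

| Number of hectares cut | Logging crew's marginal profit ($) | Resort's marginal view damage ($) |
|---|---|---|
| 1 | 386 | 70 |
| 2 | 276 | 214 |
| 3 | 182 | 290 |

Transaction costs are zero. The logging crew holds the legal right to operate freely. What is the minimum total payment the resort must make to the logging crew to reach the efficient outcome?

$182

Left alone the logging crew would choose level 3 (marginal profit stays positive).
Efficient level: k* = 2 (marginal profit ≥ marginal view damage through 2).
The resort must at least cover the logging crew's forgone profit from cutting 3→2: 182 = 182.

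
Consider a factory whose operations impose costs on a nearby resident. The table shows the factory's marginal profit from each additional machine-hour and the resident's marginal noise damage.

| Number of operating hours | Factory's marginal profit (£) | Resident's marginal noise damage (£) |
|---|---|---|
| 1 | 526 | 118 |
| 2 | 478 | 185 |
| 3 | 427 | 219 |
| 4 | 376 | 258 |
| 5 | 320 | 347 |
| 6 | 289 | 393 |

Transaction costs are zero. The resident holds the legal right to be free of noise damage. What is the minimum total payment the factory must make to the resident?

Efficient level: marginal profit ≥ marginal noise damage through level 4, so k* = 4.
With the resident holding the right, the factory must at least compensate total damage at k*: 118 + 185 + 219 + 258 = 780.

£780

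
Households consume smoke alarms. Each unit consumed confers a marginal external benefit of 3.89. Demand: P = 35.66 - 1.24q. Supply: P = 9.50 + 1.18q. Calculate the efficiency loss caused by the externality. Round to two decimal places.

Market equilibrium (private): 9.50 + 1.18q = 35.66 - 1.24q → q_m = 10.8099.
Social marginal benefit = demand + MEB = 39.55 - 1.24q.
Set SMB = MC: 39.55 - 1.24q = 9.50 + 1.18q → q* = 12.4174.
Between q* and q_m the wedge SMB − MC runs linearly from 0 to MEB(q_m), so the loss is a triangle.
DWL = ½ × 1.6075 × 3.8900 = 3.1266.

DWL = 3.13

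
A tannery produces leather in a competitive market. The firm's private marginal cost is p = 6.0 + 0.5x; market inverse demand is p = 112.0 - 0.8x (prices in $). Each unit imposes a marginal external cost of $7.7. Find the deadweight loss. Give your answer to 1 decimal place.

DWL = $22.8

Market equilibrium (private): 6.0 + 0.5x = 112.0 - 0.8x → x_m = 81.5385.
Social marginal cost = private MC + MEC = 13.7 + 0.5x.
Set SMC = demand: 13.7 + 0.5x = 112.0 - 0.8x → x* = 75.6154.
Height of the DWL triangle at x_m is SMC(x_m) − demand(x_m) = MEC(x_m) = 7.7000.
DWL = ½ × 5.9231 × 7.7000 = 22.8039.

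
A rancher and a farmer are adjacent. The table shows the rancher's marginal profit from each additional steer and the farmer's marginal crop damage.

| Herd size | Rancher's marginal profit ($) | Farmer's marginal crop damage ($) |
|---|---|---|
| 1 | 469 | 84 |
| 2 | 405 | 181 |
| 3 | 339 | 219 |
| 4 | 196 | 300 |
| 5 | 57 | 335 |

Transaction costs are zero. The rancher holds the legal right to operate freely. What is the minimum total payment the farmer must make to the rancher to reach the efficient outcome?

Left alone the rancher would choose level 5 (marginal profit stays positive).
Efficient level: k* = 3 (marginal profit ≥ marginal crop damage through 3).
The farmer must at least cover the rancher's forgone profit from cutting 5→3: 196 + 57 = 253.

$253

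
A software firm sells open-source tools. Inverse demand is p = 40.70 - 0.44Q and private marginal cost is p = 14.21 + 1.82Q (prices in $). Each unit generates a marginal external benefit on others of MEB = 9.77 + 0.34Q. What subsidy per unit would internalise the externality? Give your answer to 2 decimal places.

subsidy = $16.19 per unit

Social marginal cost = private MC − MEB = 4.44 + 1.48Q.
Set SMC = demand: 4.44 + 1.48Q = 40.70 - 0.44Q → Q* = 18.8854.
The Pigouvian subsidy equals MEB at Q*: 9.77 + 0.34×18.8854 = 16.1910.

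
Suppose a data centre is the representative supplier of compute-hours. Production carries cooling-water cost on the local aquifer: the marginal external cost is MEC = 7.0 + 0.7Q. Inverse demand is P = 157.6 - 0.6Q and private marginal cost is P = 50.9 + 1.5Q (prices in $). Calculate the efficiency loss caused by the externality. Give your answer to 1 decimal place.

Market equilibrium (private): 50.9 + 1.5Q = 157.6 - 0.6Q → Q_m = 50.8095.
Social marginal cost = private MC + MEC = 57.9 + 2.2Q.
Set SMC = demand: 57.9 + 2.2Q = 157.6 - 0.6Q → Q* = 35.6071.
The welfare-loss triangle has base |Q_m − Q*| and height MEC(Q_m) (the vertical gap between SMC and demand is zero at Q* and MEC at Q_m).
DWL = ½ × 15.2024 × 42.5667 = 323.5580.

DWL = $323.6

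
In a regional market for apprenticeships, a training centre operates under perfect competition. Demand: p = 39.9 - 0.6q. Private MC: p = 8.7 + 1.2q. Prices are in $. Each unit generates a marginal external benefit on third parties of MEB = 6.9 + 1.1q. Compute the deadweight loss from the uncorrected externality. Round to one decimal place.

DWL = $481.6

Market equilibrium (private): 8.7 + 1.2q = 39.9 - 0.6q → q_m = 17.3333.
Social marginal cost = private MC − MEB = 1.8 + 0.1q.
Set SMC = demand: 1.8 + 0.1q = 39.9 - 0.6q → q* = 54.4286.
The welfare-loss triangle has base |q_m − q*| and height MEB(q_m) (the vertical gap between SMC and demand is zero at q* and MEB at q_m).
DWL = ½ × 37.0953 × 25.9667 = 481.6213.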